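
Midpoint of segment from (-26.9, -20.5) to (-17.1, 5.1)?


M = (((-26.9)+(-17.1))/2, ((-20.5)+5.1)/2)
= (-22, -7.7)

(-22, -7.7)


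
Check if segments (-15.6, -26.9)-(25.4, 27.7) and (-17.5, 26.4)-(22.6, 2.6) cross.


Cross products: d1=-2092.11, d2=1073.15, d3=2289.04, d4=-876.22
d1*d2 < 0 and d3*d4 < 0? yes

Yes, they intersect


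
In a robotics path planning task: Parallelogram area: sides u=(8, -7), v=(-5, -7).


|u x v| = |8*(-7) - (-7)*(-5)|
= |(-56) - 35| = 91

91


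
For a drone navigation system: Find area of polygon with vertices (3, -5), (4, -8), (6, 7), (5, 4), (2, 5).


Shoelace sum: (3*(-8) - 4*(-5)) + (4*7 - 6*(-8)) + (6*4 - 5*7) + (5*5 - 2*4) + (2*(-5) - 3*5)
= 53
Area = |53|/2 = 26.5

26.5


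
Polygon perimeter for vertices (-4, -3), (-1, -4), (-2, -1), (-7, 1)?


Sides: (-4, -3)->(-1, -4): sqrt(10) = 3.162278, (-1, -4)->(-2, -1): sqrt(10) = 3.162278, (-2, -1)->(-7, 1): sqrt(29) = 5.385165, (-7, 1)->(-4, -3): sqrt(25) = 5
Sum = 16.709721
Perimeter = 16.7097

16.7097


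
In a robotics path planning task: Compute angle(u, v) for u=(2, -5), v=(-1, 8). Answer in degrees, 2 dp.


u.v = -42, |u| = sqrt(29) = 5.3852, |v| = sqrt(65) = 8.0623
cos(theta) = u.v/(|u||v|) = -42/sqrt(1885) = -0.967372
theta = acos(-0.967372) = 165.32 degrees

165.32 degrees


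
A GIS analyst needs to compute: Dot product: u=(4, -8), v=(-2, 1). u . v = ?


u . v = u_x*v_x + u_y*v_y = 4*(-2) + (-8)*1
= (-8) + (-8) = -16

-16


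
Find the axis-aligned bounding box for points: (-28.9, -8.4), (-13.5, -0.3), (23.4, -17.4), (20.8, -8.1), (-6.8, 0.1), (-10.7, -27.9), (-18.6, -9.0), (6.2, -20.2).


x range: [-28.9, 23.4]
y range: [-27.9, 0.1]
Bounding box: (-28.9,-27.9) to (23.4,0.1)

(-28.9,-27.9) to (23.4,0.1)


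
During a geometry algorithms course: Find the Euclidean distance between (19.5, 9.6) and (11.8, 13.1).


dx=-7.7, dy=3.5
d^2 = (-7.7)^2 + 3.5^2 = 71.54
d = sqrt(71.54) = 8.4581

8.4581


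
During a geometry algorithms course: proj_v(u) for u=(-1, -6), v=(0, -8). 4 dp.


u.v = 48, |v| = sqrt(64) = 8
Scalar projection = u.v / |v| = 48 / sqrt(64) = 6

6


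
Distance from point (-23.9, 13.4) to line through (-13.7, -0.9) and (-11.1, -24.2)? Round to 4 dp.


|cross product| = 200.48
|line direction| = sqrt(549.65) = 23.4446
Distance = 200.48/sqrt(549.65) = 8.5512

8.5512


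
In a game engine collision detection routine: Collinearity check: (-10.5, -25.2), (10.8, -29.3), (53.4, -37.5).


Cross product: (10.8-(-10.5))*((-37.5)-(-25.2)) - ((-29.3)-(-25.2))*(53.4-(-10.5))
= 0

Yes, collinear


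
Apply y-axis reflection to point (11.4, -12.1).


Reflection over y-axis: (x,y) -> (-x,y)
(11.4, -12.1) -> (-11.4, -12.1)

(-11.4, -12.1)


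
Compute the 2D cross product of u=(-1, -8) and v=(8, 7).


u x v = u_x*v_y - u_y*v_x = (-1)*7 - (-8)*8
= (-7) - (-64) = 57

57


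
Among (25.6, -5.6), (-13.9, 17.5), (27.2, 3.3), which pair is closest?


d(P0,P1) = 45.7587, d(P0,P2) = 9.0427, d(P1,P2) = 43.4839
Closest: P0 and P2

Closest pair: (25.6, -5.6) and (27.2, 3.3), distance = 9.0427


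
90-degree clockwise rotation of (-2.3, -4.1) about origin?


90° CW: (x,y) -> (y, -x)
(-2.3,-4.1) -> (-4.1, 2.3)

(-4.1, 2.3)


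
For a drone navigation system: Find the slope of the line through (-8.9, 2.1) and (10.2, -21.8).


slope = (y2-y1)/(x2-x1) = ((-21.8)-2.1)/(10.2-(-8.9)) = (-23.9)/19.1 = -1.2513

-1.2513


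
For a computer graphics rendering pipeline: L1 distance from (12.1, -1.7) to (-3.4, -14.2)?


|12.1-(-3.4)| + |(-1.7)-(-14.2)| = 15.5 + 12.5 = 28

28


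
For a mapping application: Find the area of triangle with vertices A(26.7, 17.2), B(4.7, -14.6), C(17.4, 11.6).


Area = |x_A(y_B-y_C) + x_B(y_C-y_A) + x_C(y_A-y_B)|/2
= |(-699.54) + (-26.32) + 553.32|/2
= 172.54/2 = 86.27

86.27


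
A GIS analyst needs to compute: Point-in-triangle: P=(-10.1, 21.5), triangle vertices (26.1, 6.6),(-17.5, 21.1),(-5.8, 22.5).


Cross products: AB x AP = -124.74, BC x BP = -5.68, CA x CP = -100.27
All same sign? yes

Yes, inside


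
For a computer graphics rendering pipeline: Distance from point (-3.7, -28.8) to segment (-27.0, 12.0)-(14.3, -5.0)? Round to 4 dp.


Project P onto AB: t = 0.8301 (clamped to [0,1])
Closest point on segment: (7.2852, -2.1125)
Distance: 28.8599

28.8599


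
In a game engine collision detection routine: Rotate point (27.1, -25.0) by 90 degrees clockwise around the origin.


90° CW: (x,y) -> (y, -x)
(27.1,-25) -> (-25, -27.1)

(-25, -27.1)


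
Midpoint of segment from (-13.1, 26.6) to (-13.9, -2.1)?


M = (((-13.1)+(-13.9))/2, (26.6+(-2.1))/2)
= (-13.5, 12.25)

(-13.5, 12.25)


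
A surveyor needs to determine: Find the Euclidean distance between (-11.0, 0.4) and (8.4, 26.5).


dx=19.4, dy=26.1
d^2 = 19.4^2 + 26.1^2 = 1057.57
d = sqrt(1057.57) = 32.5203

32.5203


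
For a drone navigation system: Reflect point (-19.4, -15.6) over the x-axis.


Reflection over x-axis: (x,y) -> (x,-y)
(-19.4, -15.6) -> (-19.4, 15.6)

(-19.4, 15.6)


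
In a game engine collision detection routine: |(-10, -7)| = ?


|u| = sqrt((-10)^2 + (-7)^2) = sqrt(149) = 12.2066

12.2066


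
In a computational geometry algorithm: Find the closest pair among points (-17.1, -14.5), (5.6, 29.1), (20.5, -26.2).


d(P0,P1) = 49.1554, d(P0,P2) = 39.3783, d(P1,P2) = 57.2722
Closest: P0 and P2

Closest pair: (-17.1, -14.5) and (20.5, -26.2), distance = 39.3783


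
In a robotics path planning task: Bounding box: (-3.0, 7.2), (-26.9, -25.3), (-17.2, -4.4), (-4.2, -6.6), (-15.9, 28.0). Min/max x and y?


x range: [-26.9, -3]
y range: [-25.3, 28]
Bounding box: (-26.9,-25.3) to (-3,28)

(-26.9,-25.3) to (-3,28)


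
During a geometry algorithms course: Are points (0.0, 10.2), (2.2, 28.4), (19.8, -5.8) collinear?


Cross product: (2.2-0)*((-5.8)-10.2) - (28.4-10.2)*(19.8-0)
= -395.56

No, not collinear


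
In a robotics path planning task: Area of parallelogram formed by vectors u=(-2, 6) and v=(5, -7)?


|u x v| = |(-2)*(-7) - 6*5|
= |14 - 30| = 16

16


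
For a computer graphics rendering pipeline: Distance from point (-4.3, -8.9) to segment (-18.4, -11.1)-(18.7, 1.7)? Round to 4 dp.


Project P onto AB: t = 0.3579 (clamped to [0,1])
Closest point on segment: (-5.1216, -6.5188)
Distance: 2.519

2.519


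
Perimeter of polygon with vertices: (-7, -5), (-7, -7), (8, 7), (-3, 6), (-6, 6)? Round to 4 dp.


Sides: (-7, -5)->(-7, -7): sqrt(4) = 2, (-7, -7)->(8, 7): sqrt(421) = 20.518285, (8, 7)->(-3, 6): sqrt(122) = 11.045361, (-3, 6)->(-6, 6): sqrt(9) = 3, (-6, 6)->(-7, -5): sqrt(122) = 11.045361
Sum = 47.609007
Perimeter = 47.609

47.609


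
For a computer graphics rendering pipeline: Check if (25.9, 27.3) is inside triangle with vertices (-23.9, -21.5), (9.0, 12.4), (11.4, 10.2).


Cross products: AB x AP = -82.7, BC x BP = 72.94, CA x CP = -143.98
All same sign? no

No, outside


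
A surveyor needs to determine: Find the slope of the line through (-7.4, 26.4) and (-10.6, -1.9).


slope = (y2-y1)/(x2-x1) = ((-1.9)-26.4)/((-10.6)-(-7.4)) = (-28.3)/(-3.2) = 8.8438

8.8438


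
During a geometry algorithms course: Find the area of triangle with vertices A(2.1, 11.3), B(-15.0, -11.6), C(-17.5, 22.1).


Area = |x_A(y_B-y_C) + x_B(y_C-y_A) + x_C(y_A-y_B)|/2
= |(-70.77) + (-162) + (-400.75)|/2
= 633.52/2 = 316.76

316.76


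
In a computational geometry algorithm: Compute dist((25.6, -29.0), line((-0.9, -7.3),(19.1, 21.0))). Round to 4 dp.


|cross product| = 1183.95
|line direction| = sqrt(1200.89) = 34.6539
Distance = 1183.95/sqrt(1200.89) = 34.165

34.165


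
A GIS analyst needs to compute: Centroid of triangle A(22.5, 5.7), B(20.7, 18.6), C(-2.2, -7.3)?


Centroid = ((x_A+x_B+x_C)/3, (y_A+y_B+y_C)/3)
= ((22.5+20.7+(-2.2))/3, (5.7+18.6+(-7.3))/3)
= (13.6667, 5.6667)

(13.6667, 5.6667)


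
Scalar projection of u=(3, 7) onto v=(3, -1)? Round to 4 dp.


u.v = 2, |v| = sqrt(10) = 3.1623
Scalar projection = u.v / |v| = 2 / sqrt(10) = 0.6325

0.6325


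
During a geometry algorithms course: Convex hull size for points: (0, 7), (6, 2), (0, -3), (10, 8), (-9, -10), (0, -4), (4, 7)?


Convex hull vertices (CCW): (-9, -10), (0, -4), (6, 2), (10, 8), (0, 7)
Count = 5

5


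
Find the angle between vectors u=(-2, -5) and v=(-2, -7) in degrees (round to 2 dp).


u.v = 39, |u| = sqrt(29) = 5.3852, |v| = sqrt(53) = 7.2801
cos(theta) = u.v/(|u||v|) = 39/sqrt(1537) = 0.994781
theta = acos(0.994781) = 5.86 degrees

5.86 degrees


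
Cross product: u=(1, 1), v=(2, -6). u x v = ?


u x v = u_x*v_y - u_y*v_x = 1*(-6) - 1*2
= (-6) - 2 = -8

-8


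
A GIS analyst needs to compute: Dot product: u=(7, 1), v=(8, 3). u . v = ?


u . v = u_x*v_x + u_y*v_y = 7*8 + 1*3
= 56 + 3 = 59

59


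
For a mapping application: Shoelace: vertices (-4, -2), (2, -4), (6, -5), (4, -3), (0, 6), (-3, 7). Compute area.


Shoelace sum: ((-4)*(-4) - 2*(-2)) + (2*(-5) - 6*(-4)) + (6*(-3) - 4*(-5)) + (4*6 - 0*(-3)) + (0*7 - (-3)*6) + ((-3)*(-2) - (-4)*7)
= 112
Area = |112|/2 = 56

56


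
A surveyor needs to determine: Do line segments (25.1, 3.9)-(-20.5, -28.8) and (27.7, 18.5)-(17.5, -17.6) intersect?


Cross products: d1=55.06, d2=-1257.56, d3=-580.74, d4=731.88
d1*d2 < 0 and d3*d4 < 0? yes

Yes, they intersect


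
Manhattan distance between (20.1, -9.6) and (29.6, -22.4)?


|20.1-29.6| + |(-9.6)-(-22.4)| = 9.5 + 12.8 = 22.3

22.3


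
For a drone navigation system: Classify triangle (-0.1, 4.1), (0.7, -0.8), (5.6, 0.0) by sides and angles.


Side lengths squared: AB^2=24.65, BC^2=24.65, CA^2=49.3
Sorted: [24.65, 24.65, 49.3]
By sides: Isosceles, By angles: Right

Isosceles, Right


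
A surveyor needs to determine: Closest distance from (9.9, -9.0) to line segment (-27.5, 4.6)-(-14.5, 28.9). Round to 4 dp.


Project P onto AB: t = 0.205 (clamped to [0,1])
Closest point on segment: (-24.8346, 9.5823)
Distance: 39.3928

39.3928


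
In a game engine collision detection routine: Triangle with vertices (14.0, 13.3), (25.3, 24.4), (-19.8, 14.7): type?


Side lengths squared: AB^2=250.9, BC^2=2128.1, CA^2=1144.4
Sorted: [250.9, 1144.4, 2128.1]
By sides: Scalene, By angles: Obtuse

Scalene, Obtuse


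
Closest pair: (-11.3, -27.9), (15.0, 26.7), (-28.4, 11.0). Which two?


d(P0,P1) = 60.604, d(P0,P2) = 42.4926, d(P1,P2) = 46.1525
Closest: P0 and P2

Closest pair: (-11.3, -27.9) and (-28.4, 11.0), distance = 42.4926


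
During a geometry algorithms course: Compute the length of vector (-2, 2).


|u| = sqrt((-2)^2 + 2^2) = sqrt(8) = 2.8284

2.8284


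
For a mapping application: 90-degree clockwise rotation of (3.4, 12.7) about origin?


90° CW: (x,y) -> (y, -x)
(3.4,12.7) -> (12.7, -3.4)

(12.7, -3.4)


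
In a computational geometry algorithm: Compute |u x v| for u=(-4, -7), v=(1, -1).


|u x v| = |(-4)*(-1) - (-7)*1|
= |4 - (-7)| = 11

11


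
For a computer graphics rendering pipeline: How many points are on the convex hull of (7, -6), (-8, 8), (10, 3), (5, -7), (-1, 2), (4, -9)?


Convex hull vertices (CCW): (-8, 8), (4, -9), (7, -6), (10, 3)
Count = 4

4


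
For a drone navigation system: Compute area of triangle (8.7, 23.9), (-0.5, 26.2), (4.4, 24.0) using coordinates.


Area = |x_A(y_B-y_C) + x_B(y_C-y_A) + x_C(y_A-y_B)|/2
= |19.14 + (-0.05) + (-10.12)|/2
= 8.97/2 = 4.485

4.485


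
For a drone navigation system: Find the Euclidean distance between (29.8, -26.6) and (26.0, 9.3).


dx=-3.8, dy=35.9
d^2 = (-3.8)^2 + 35.9^2 = 1303.25
d = sqrt(1303.25) = 36.1006

36.1006


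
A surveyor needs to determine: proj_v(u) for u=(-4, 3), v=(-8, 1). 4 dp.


u.v = 35, |v| = sqrt(65) = 8.0623
Scalar projection = u.v / |v| = 35 / sqrt(65) = 4.3412

4.3412


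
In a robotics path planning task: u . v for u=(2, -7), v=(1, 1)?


u . v = u_x*v_x + u_y*v_y = 2*1 + (-7)*1
= 2 + (-7) = -5

-5


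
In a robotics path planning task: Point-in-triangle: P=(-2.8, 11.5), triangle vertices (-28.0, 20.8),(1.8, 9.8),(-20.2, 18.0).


Cross products: AB x AP = 0.06, BC x BP = 0.32, CA x CP = 1.98
All same sign? yes

Yes, inside


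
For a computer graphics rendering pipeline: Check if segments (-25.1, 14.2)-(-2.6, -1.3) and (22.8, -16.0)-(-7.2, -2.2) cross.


Cross products: d1=-244.98, d2=-90.48, d3=62.95, d4=-91.55
d1*d2 < 0 and d3*d4 < 0? no

No, they don't intersect


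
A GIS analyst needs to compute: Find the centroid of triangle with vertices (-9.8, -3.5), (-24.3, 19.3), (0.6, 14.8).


Centroid = ((x_A+x_B+x_C)/3, (y_A+y_B+y_C)/3)
= (((-9.8)+(-24.3)+0.6)/3, ((-3.5)+19.3+14.8)/3)
= (-11.1667, 10.2)

(-11.1667, 10.2)


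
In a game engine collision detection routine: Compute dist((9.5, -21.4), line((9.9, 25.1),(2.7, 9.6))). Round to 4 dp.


|cross product| = 328.6
|line direction| = sqrt(292.09) = 17.0906
Distance = 328.6/sqrt(292.09) = 19.2269

19.2269


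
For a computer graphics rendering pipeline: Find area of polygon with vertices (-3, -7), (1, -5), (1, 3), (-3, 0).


Shoelace sum: ((-3)*(-5) - 1*(-7)) + (1*3 - 1*(-5)) + (1*0 - (-3)*3) + ((-3)*(-7) - (-3)*0)
= 60
Area = |60|/2 = 30

30


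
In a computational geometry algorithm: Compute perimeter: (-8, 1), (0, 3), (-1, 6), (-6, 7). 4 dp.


Sides: (-8, 1)->(0, 3): sqrt(68) = 8.246211, (0, 3)->(-1, 6): sqrt(10) = 3.162278, (-1, 6)->(-6, 7): sqrt(26) = 5.09902, (-6, 7)->(-8, 1): sqrt(40) = 6.324555
Sum = 22.832064
Perimeter = 22.8321

22.8321


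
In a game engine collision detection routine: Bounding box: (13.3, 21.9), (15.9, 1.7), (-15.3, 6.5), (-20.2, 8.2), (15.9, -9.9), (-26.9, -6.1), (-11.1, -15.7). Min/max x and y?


x range: [-26.9, 15.9]
y range: [-15.7, 21.9]
Bounding box: (-26.9,-15.7) to (15.9,21.9)

(-26.9,-15.7) to (15.9,21.9)


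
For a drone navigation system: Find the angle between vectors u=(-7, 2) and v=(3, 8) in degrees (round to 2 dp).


u.v = -5, |u| = sqrt(53) = 7.2801, |v| = sqrt(73) = 8.544
cos(theta) = u.v/(|u||v|) = -5/sqrt(3869) = -0.080384
theta = acos(-0.080384) = 94.61 degrees

94.61 degrees


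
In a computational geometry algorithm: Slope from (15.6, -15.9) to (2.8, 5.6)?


slope = (y2-y1)/(x2-x1) = (5.6-(-15.9))/(2.8-15.6) = 21.5/(-12.8) = -1.6797

-1.6797


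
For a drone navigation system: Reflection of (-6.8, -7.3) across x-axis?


Reflection over x-axis: (x,y) -> (x,-y)
(-6.8, -7.3) -> (-6.8, 7.3)

(-6.8, 7.3)


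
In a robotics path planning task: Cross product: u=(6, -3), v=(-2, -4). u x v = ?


u x v = u_x*v_y - u_y*v_x = 6*(-4) - (-3)*(-2)
= (-24) - 6 = -30

-30


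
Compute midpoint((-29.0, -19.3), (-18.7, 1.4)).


M = (((-29)+(-18.7))/2, ((-19.3)+1.4)/2)
= (-23.85, -8.95)

(-23.85, -8.95)


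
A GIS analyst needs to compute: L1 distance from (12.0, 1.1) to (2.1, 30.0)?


|12-2.1| + |1.1-30| = 9.9 + 28.9 = 38.8

38.8


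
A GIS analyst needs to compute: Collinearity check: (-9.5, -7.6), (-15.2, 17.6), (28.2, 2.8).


Cross product: ((-15.2)-(-9.5))*(2.8-(-7.6)) - (17.6-(-7.6))*(28.2-(-9.5))
= -1009.32

No, not collinear


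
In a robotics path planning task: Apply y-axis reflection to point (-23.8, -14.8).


Reflection over y-axis: (x,y) -> (-x,y)
(-23.8, -14.8) -> (23.8, -14.8)

(23.8, -14.8)


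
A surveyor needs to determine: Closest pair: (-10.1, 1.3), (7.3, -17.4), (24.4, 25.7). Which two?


d(P0,P1) = 25.5431, d(P0,P2) = 42.2565, d(P1,P2) = 46.3683
Closest: P0 and P1

Closest pair: (-10.1, 1.3) and (7.3, -17.4), distance = 25.5431


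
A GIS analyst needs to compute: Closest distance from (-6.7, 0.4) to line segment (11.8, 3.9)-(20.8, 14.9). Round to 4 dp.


Project P onto AB: t = 0 (clamped to [0,1])
Closest point on segment: (11.8, 3.9)
Distance: 18.8282

18.8282


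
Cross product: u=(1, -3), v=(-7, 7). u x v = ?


u x v = u_x*v_y - u_y*v_x = 1*7 - (-3)*(-7)
= 7 - 21 = -14

-14


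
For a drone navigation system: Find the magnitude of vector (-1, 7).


|u| = sqrt((-1)^2 + 7^2) = sqrt(50) = 7.0711

7.0711


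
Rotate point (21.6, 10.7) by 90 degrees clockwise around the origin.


90° CW: (x,y) -> (y, -x)
(21.6,10.7) -> (10.7, -21.6)

(10.7, -21.6)


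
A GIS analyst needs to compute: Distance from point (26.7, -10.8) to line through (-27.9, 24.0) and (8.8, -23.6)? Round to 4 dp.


|cross product| = 1321.8
|line direction| = sqrt(3612.65) = 60.1053
Distance = 1321.8/sqrt(3612.65) = 21.9914

21.9914


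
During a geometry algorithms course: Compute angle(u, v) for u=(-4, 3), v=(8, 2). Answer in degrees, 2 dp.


u.v = -26, |u| = sqrt(25) = 5, |v| = sqrt(68) = 8.2462
cos(theta) = u.v/(|u||v|) = -26/sqrt(1700) = -0.630593
theta = acos(-0.630593) = 129.09 degrees

129.09 degrees


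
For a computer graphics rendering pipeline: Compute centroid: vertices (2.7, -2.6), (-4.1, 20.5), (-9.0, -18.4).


Centroid = ((x_A+x_B+x_C)/3, (y_A+y_B+y_C)/3)
= ((2.7+(-4.1)+(-9))/3, ((-2.6)+20.5+(-18.4))/3)
= (-3.4667, -0.1667)

(-3.4667, -0.1667)


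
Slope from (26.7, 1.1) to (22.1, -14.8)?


slope = (y2-y1)/(x2-x1) = ((-14.8)-1.1)/(22.1-26.7) = (-15.9)/(-4.6) = 3.4565

3.4565


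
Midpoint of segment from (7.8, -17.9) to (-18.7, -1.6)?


M = ((7.8+(-18.7))/2, ((-17.9)+(-1.6))/2)
= (-5.45, -9.75)

(-5.45, -9.75)


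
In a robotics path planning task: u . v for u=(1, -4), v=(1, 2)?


u . v = u_x*v_x + u_y*v_y = 1*1 + (-4)*2
= 1 + (-8) = -7

-7


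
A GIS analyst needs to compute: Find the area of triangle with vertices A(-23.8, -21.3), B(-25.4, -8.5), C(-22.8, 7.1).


Area = |x_A(y_B-y_C) + x_B(y_C-y_A) + x_C(y_A-y_B)|/2
= |371.28 + (-721.36) + 291.84|/2
= 58.24/2 = 29.12

29.12


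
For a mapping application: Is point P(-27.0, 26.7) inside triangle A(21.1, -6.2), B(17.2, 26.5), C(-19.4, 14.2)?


Cross products: AB x AP = 1444.56, BC x BP = -550.98, CA x CP = 351.21
All same sign? no

No, outside


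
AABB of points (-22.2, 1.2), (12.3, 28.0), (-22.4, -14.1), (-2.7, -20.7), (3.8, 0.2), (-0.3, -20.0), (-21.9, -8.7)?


x range: [-22.4, 12.3]
y range: [-20.7, 28]
Bounding box: (-22.4,-20.7) to (12.3,28)

(-22.4,-20.7) to (12.3,28)


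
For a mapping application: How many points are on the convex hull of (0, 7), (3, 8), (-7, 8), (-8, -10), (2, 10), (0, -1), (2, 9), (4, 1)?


Convex hull vertices (CCW): (-8, -10), (4, 1), (3, 8), (2, 10), (-7, 8)
Count = 5

5


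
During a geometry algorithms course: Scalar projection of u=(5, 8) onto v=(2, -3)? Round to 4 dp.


u.v = -14, |v| = sqrt(13) = 3.6056
Scalar projection = u.v / |v| = -14 / sqrt(13) = -3.8829

-3.8829


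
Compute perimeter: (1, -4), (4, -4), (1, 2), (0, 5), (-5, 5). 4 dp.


Sides: (1, -4)->(4, -4): sqrt(9) = 3, (4, -4)->(1, 2): sqrt(45) = 6.708204, (1, 2)->(0, 5): sqrt(10) = 3.162278, (0, 5)->(-5, 5): sqrt(25) = 5, (-5, 5)->(1, -4): sqrt(117) = 10.816654
Sum = 28.687136
Perimeter = 28.6871

28.6871


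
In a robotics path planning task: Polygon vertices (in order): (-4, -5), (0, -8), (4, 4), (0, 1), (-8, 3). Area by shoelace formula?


Shoelace sum: ((-4)*(-8) - 0*(-5)) + (0*4 - 4*(-8)) + (4*1 - 0*4) + (0*3 - (-8)*1) + ((-8)*(-5) - (-4)*3)
= 128
Area = |128|/2 = 64

64


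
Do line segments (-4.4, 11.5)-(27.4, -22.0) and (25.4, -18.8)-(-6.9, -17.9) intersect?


Cross products: d1=-951.87, d2=101.56, d3=34.76, d4=-1018.67
d1*d2 < 0 and d3*d4 < 0? yes

Yes, they intersect


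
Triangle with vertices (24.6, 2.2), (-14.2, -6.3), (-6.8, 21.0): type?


Side lengths squared: AB^2=1577.69, BC^2=800.05, CA^2=1339.4
Sorted: [800.05, 1339.4, 1577.69]
By sides: Scalene, By angles: Acute

Scalene, Acute


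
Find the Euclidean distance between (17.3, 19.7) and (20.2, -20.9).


dx=2.9, dy=-40.6
d^2 = 2.9^2 + (-40.6)^2 = 1656.77
d = sqrt(1656.77) = 40.7034

40.7034


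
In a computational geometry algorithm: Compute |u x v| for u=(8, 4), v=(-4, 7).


|u x v| = |8*7 - 4*(-4)|
= |56 - (-16)| = 72

72


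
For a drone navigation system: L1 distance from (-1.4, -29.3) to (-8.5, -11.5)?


|(-1.4)-(-8.5)| + |(-29.3)-(-11.5)| = 7.1 + 17.8 = 24.9

24.9


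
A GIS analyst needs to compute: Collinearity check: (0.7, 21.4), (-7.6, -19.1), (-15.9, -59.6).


Cross product: ((-7.6)-0.7)*((-59.6)-21.4) - ((-19.1)-21.4)*((-15.9)-0.7)
= 0

Yes, collinear


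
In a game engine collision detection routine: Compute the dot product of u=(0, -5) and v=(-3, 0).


u . v = u_x*v_x + u_y*v_y = 0*(-3) + (-5)*0
= 0 + 0 = 0

0


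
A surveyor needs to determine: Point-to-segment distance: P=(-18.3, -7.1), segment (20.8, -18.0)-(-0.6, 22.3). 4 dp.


Project P onto AB: t = 0.6129 (clamped to [0,1])
Closest point on segment: (7.6847, 6.6984)
Distance: 29.4211

29.4211


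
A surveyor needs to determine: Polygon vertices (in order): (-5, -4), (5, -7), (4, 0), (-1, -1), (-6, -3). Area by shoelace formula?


Shoelace sum: ((-5)*(-7) - 5*(-4)) + (5*0 - 4*(-7)) + (4*(-1) - (-1)*0) + ((-1)*(-3) - (-6)*(-1)) + ((-6)*(-4) - (-5)*(-3))
= 85
Area = |85|/2 = 42.5

42.5


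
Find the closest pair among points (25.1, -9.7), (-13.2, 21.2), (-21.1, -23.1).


d(P0,P1) = 49.2108, d(P0,P2) = 48.1041, d(P1,P2) = 44.9989
Closest: P1 and P2

Closest pair: (-13.2, 21.2) and (-21.1, -23.1), distance = 44.9989


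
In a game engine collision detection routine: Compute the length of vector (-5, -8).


|u| = sqrt((-5)^2 + (-8)^2) = sqrt(89) = 9.434

9.434


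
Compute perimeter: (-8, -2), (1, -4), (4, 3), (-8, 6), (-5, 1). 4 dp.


Sides: (-8, -2)->(1, -4): sqrt(85) = 9.219544, (1, -4)->(4, 3): sqrt(58) = 7.615773, (4, 3)->(-8, 6): sqrt(153) = 12.369317, (-8, 6)->(-5, 1): sqrt(34) = 5.830952, (-5, 1)->(-8, -2): sqrt(18) = 4.242641
Sum = 39.278227
Perimeter = 39.2782

39.2782


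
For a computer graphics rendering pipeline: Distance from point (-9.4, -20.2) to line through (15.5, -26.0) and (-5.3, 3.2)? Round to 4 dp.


|cross product| = 606.44
|line direction| = sqrt(1285.28) = 35.8508
Distance = 606.44/sqrt(1285.28) = 16.9157

16.9157


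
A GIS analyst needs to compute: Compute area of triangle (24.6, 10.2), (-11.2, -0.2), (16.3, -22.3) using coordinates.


Area = |x_A(y_B-y_C) + x_B(y_C-y_A) + x_C(y_A-y_B)|/2
= |543.66 + 364 + 169.52|/2
= 1077.18/2 = 538.59

538.59


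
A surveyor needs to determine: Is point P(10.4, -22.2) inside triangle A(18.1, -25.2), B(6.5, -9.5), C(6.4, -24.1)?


Cross products: AB x AP = 86.09, BC x BP = 58.21, CA x CP = 26.63
All same sign? yes

Yes, inside


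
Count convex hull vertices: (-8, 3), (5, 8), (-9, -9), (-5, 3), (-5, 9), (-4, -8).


Convex hull vertices (CCW): (-9, -9), (-4, -8), (5, 8), (-5, 9), (-8, 3)
Count = 5

5


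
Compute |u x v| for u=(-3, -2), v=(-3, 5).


|u x v| = |(-3)*5 - (-2)*(-3)|
= |(-15) - 6| = 21

21


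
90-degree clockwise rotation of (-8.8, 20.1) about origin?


90° CW: (x,y) -> (y, -x)
(-8.8,20.1) -> (20.1, 8.8)

(20.1, 8.8)


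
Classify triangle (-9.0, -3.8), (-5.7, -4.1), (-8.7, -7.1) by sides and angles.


Side lengths squared: AB^2=10.98, BC^2=18, CA^2=10.98
Sorted: [10.98, 10.98, 18]
By sides: Isosceles, By angles: Acute

Isosceles, Acute


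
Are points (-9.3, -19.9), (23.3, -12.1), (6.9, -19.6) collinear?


Cross product: (23.3-(-9.3))*((-19.6)-(-19.9)) - ((-12.1)-(-19.9))*(6.9-(-9.3))
= -116.58

No, not collinear


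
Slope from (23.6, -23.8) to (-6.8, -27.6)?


slope = (y2-y1)/(x2-x1) = ((-27.6)-(-23.8))/((-6.8)-23.6) = (-3.8)/(-30.4) = 0.125

0.125


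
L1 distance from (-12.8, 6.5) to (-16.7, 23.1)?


|(-12.8)-(-16.7)| + |6.5-23.1| = 3.9 + 16.6 = 20.5

20.5


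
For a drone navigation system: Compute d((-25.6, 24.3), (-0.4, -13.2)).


dx=25.2, dy=-37.5
d^2 = 25.2^2 + (-37.5)^2 = 2041.29
d = sqrt(2041.29) = 45.1806

45.1806


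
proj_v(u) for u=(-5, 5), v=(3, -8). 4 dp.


u.v = -55, |v| = sqrt(73) = 8.544
Scalar projection = u.v / |v| = -55 / sqrt(73) = -6.4373

-6.4373


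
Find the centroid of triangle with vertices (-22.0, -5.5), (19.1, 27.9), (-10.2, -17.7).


Centroid = ((x_A+x_B+x_C)/3, (y_A+y_B+y_C)/3)
= (((-22)+19.1+(-10.2))/3, ((-5.5)+27.9+(-17.7))/3)
= (-4.3667, 1.5667)

(-4.3667, 1.5667)


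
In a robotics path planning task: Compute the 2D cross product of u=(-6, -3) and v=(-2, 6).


u x v = u_x*v_y - u_y*v_x = (-6)*6 - (-3)*(-2)
= (-36) - 6 = -42

-42


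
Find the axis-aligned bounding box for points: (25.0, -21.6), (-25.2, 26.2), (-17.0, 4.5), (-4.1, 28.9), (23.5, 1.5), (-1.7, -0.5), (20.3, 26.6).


x range: [-25.2, 25]
y range: [-21.6, 28.9]
Bounding box: (-25.2,-21.6) to (25,28.9)

(-25.2,-21.6) to (25,28.9)


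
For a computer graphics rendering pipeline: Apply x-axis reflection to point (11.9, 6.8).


Reflection over x-axis: (x,y) -> (x,-y)
(11.9, 6.8) -> (11.9, -6.8)

(11.9, -6.8)


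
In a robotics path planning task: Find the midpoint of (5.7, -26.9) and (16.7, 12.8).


M = ((5.7+16.7)/2, ((-26.9)+12.8)/2)
= (11.2, -7.05)

(11.2, -7.05)


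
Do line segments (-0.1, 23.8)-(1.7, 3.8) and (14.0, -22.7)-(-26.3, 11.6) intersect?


Cross products: d1=-1390.32, d2=-646.06, d3=198.3, d4=-545.96
d1*d2 < 0 and d3*d4 < 0? no

No, they don't intersect


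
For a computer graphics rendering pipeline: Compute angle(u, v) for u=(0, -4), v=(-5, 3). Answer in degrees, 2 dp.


u.v = -12, |u| = sqrt(16) = 4, |v| = sqrt(34) = 5.831
cos(theta) = u.v/(|u||v|) = -12/sqrt(544) = -0.514496
theta = acos(-0.514496) = 120.96 degrees

120.96 degrees


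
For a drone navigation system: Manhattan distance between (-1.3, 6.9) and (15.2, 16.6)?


|(-1.3)-15.2| + |6.9-16.6| = 16.5 + 9.7 = 26.2

26.2


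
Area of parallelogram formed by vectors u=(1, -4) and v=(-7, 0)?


|u x v| = |1*0 - (-4)*(-7)|
= |0 - 28| = 28

28


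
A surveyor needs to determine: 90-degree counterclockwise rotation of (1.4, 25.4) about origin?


90° CCW: (x,y) -> (-y, x)
(1.4,25.4) -> (-25.4, 1.4)

(-25.4, 1.4)


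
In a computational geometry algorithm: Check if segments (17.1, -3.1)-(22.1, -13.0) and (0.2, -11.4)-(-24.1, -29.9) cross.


Cross products: d1=110.96, d2=444.03, d3=-208.81, d4=-541.88
d1*d2 < 0 and d3*d4 < 0? no

No, they don't intersect


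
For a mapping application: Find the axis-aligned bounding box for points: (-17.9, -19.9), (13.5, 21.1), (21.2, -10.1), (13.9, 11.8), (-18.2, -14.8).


x range: [-18.2, 21.2]
y range: [-19.9, 21.1]
Bounding box: (-18.2,-19.9) to (21.2,21.1)

(-18.2,-19.9) to (21.2,21.1)


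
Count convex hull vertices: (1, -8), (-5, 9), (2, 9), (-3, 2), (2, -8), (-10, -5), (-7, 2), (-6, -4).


Convex hull vertices (CCW): (-10, -5), (1, -8), (2, -8), (2, 9), (-5, 9)
Count = 5

5


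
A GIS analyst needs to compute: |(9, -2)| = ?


|u| = sqrt(9^2 + (-2)^2) = sqrt(85) = 9.2195

9.2195


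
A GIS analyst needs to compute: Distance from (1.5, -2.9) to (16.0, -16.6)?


dx=14.5, dy=-13.7
d^2 = 14.5^2 + (-13.7)^2 = 397.94
d = sqrt(397.94) = 19.9484

19.9484


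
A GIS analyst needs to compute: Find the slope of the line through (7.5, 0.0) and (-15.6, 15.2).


slope = (y2-y1)/(x2-x1) = (15.2-0)/((-15.6)-7.5) = 15.2/(-23.1) = -0.658

-0.658


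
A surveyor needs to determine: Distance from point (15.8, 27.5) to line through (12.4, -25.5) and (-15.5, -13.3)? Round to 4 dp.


|cross product| = 1520.18
|line direction| = sqrt(927.25) = 30.4508
Distance = 1520.18/sqrt(927.25) = 49.9225

49.9225


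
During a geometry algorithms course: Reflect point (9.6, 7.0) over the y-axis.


Reflection over y-axis: (x,y) -> (-x,y)
(9.6, 7) -> (-9.6, 7)

(-9.6, 7)


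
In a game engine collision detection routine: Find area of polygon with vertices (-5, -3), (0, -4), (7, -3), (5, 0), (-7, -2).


Shoelace sum: ((-5)*(-4) - 0*(-3)) + (0*(-3) - 7*(-4)) + (7*0 - 5*(-3)) + (5*(-2) - (-7)*0) + ((-7)*(-3) - (-5)*(-2))
= 64
Area = |64|/2 = 32

32


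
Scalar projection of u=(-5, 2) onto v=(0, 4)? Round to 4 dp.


u.v = 8, |v| = sqrt(16) = 4
Scalar projection = u.v / |v| = 8 / sqrt(16) = 2

2


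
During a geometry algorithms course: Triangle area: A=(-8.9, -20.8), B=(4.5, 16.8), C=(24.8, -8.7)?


Area = |x_A(y_B-y_C) + x_B(y_C-y_A) + x_C(y_A-y_B)|/2
= |(-226.95) + 54.45 + (-932.48)|/2
= 1104.98/2 = 552.49

552.49


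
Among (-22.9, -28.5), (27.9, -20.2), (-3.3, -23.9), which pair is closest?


d(P0,P1) = 51.4736, d(P0,P2) = 20.1326, d(P1,P2) = 31.4186
Closest: P0 and P2

Closest pair: (-22.9, -28.5) and (-3.3, -23.9), distance = 20.1326


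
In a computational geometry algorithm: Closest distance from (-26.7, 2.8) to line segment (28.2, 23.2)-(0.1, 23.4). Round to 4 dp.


Project P onto AB: t = 1 (clamped to [0,1])
Closest point on segment: (0.1, 23.4)
Distance: 33.8024

33.8024


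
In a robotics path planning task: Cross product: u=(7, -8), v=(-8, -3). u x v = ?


u x v = u_x*v_y - u_y*v_x = 7*(-3) - (-8)*(-8)
= (-21) - 64 = -85

-85


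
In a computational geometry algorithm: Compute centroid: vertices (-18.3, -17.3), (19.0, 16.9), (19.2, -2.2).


Centroid = ((x_A+x_B+x_C)/3, (y_A+y_B+y_C)/3)
= (((-18.3)+19+19.2)/3, ((-17.3)+16.9+(-2.2))/3)
= (6.6333, -0.8667)

(6.6333, -0.8667)


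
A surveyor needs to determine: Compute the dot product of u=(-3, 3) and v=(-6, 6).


u . v = u_x*v_x + u_y*v_y = (-3)*(-6) + 3*6
= 18 + 18 = 36

36


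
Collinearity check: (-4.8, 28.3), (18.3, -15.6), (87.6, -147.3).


Cross product: (18.3-(-4.8))*((-147.3)-28.3) - ((-15.6)-28.3)*(87.6-(-4.8))
= 0

Yes, collinear


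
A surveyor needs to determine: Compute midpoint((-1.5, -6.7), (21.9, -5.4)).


M = (((-1.5)+21.9)/2, ((-6.7)+(-5.4))/2)
= (10.2, -6.05)

(10.2, -6.05)


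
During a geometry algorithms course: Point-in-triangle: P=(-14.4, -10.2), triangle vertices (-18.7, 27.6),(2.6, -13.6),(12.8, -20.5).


Cross products: AB x AP = -627.98, BC x BP = -82.62, CA x CP = 983.87
All same sign? no

No, outside


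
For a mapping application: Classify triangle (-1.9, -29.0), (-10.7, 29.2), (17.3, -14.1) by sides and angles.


Side lengths squared: AB^2=3464.68, BC^2=2658.89, CA^2=590.65
Sorted: [590.65, 2658.89, 3464.68]
By sides: Scalene, By angles: Obtuse

Scalene, Obtuse


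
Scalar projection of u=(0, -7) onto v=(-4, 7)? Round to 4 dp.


u.v = -49, |v| = sqrt(65) = 8.0623
Scalar projection = u.v / |v| = -49 / sqrt(65) = -6.0777

-6.0777


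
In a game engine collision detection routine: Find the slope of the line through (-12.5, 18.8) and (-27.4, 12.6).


slope = (y2-y1)/(x2-x1) = (12.6-18.8)/((-27.4)-(-12.5)) = (-6.2)/(-14.9) = 0.4161

0.4161


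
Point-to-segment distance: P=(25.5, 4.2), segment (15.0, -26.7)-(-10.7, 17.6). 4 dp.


Project P onto AB: t = 0.419 (clamped to [0,1])
Closest point on segment: (4.2318, -8.1384)
Distance: 24.5881

24.5881


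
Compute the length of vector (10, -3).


|u| = sqrt(10^2 + (-3)^2) = sqrt(109) = 10.4403

10.4403


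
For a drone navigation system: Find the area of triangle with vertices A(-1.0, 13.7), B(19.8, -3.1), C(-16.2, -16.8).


Area = |x_A(y_B-y_C) + x_B(y_C-y_A) + x_C(y_A-y_B)|/2
= |(-13.7) + (-603.9) + (-272.16)|/2
= 889.76/2 = 444.88

444.88


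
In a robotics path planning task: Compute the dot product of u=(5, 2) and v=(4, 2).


u . v = u_x*v_x + u_y*v_y = 5*4 + 2*2
= 20 + 4 = 24

24


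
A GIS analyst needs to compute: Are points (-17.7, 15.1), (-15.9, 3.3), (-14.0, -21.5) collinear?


Cross product: ((-15.9)-(-17.7))*((-21.5)-15.1) - (3.3-15.1)*((-14)-(-17.7))
= -22.22

No, not collinear


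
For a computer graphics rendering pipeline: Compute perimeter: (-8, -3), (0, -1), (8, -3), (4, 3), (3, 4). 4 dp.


Sides: (-8, -3)->(0, -1): sqrt(68) = 8.246211, (0, -1)->(8, -3): sqrt(68) = 8.246211, (8, -3)->(4, 3): sqrt(52) = 7.211103, (4, 3)->(3, 4): sqrt(2) = 1.414214, (3, 4)->(-8, -3): sqrt(170) = 13.038405
Sum = 38.156144
Perimeter = 38.1561

38.1561


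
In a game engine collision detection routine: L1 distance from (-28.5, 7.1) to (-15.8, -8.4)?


|(-28.5)-(-15.8)| + |7.1-(-8.4)| = 12.7 + 15.5 = 28.2

28.2


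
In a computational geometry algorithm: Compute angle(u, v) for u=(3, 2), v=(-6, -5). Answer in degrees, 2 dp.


u.v = -28, |u| = sqrt(13) = 3.6056, |v| = sqrt(61) = 7.8102
cos(theta) = u.v/(|u||v|) = -28/sqrt(793) = -0.994309
theta = acos(-0.994309) = 173.88 degrees

173.88 degrees


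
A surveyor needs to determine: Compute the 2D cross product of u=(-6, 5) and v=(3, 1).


u x v = u_x*v_y - u_y*v_x = (-6)*1 - 5*3
= (-6) - 15 = -21

-21


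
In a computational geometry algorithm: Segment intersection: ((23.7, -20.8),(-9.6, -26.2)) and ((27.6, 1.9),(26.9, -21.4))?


Cross products: d1=-74.98, d2=-847.09, d3=-734.85, d4=37.26
d1*d2 < 0 and d3*d4 < 0? no

No, they don't intersect


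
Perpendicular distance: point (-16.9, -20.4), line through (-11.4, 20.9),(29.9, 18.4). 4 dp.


|cross product| = 1719.44
|line direction| = sqrt(1711.94) = 41.3756
Distance = 1719.44/sqrt(1711.94) = 41.5569

41.5569


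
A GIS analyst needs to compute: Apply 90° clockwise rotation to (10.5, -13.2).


90° CW: (x,y) -> (y, -x)
(10.5,-13.2) -> (-13.2, -10.5)

(-13.2, -10.5)


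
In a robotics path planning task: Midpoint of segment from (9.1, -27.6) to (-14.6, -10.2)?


M = ((9.1+(-14.6))/2, ((-27.6)+(-10.2))/2)
= (-2.75, -18.9)

(-2.75, -18.9)


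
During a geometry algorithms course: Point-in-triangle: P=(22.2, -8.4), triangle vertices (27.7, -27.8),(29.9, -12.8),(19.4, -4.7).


Cross products: AB x AP = 125.18, BC x BP = 16.17, CA x CP = 33.97
All same sign? yes

Yes, inside


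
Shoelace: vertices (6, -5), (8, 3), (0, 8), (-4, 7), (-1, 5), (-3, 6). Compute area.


Shoelace sum: (6*3 - 8*(-5)) + (8*8 - 0*3) + (0*7 - (-4)*8) + ((-4)*5 - (-1)*7) + ((-1)*6 - (-3)*5) + ((-3)*(-5) - 6*6)
= 129
Area = |129|/2 = 64.5

64.5


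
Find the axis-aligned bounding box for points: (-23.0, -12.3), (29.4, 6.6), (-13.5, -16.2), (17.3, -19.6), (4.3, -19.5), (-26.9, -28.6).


x range: [-26.9, 29.4]
y range: [-28.6, 6.6]
Bounding box: (-26.9,-28.6) to (29.4,6.6)

(-26.9,-28.6) to (29.4,6.6)


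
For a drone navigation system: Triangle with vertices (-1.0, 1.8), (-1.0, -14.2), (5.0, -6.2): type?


Side lengths squared: AB^2=256, BC^2=100, CA^2=100
Sorted: [100, 100, 256]
By sides: Isosceles, By angles: Obtuse

Isosceles, Obtuse


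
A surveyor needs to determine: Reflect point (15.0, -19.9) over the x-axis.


Reflection over x-axis: (x,y) -> (x,-y)
(15, -19.9) -> (15, 19.9)

(15, 19.9)


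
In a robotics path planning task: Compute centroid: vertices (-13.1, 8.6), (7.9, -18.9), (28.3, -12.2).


Centroid = ((x_A+x_B+x_C)/3, (y_A+y_B+y_C)/3)
= (((-13.1)+7.9+28.3)/3, (8.6+(-18.9)+(-12.2))/3)
= (7.7, -7.5)

(7.7, -7.5)


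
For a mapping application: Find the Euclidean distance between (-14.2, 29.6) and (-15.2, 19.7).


dx=-1, dy=-9.9
d^2 = (-1)^2 + (-9.9)^2 = 99.01
d = sqrt(99.01) = 9.9504

9.9504


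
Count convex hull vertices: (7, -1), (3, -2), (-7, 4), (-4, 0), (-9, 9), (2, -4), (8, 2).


Convex hull vertices (CCW): (-9, 9), (-7, 4), (-4, 0), (2, -4), (7, -1), (8, 2)
Count = 6

6


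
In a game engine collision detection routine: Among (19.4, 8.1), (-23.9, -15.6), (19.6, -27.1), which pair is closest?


d(P0,P1) = 49.3617, d(P0,P2) = 35.2006, d(P1,P2) = 44.9944
Closest: P0 and P2

Closest pair: (19.4, 8.1) and (19.6, -27.1), distance = 35.2006


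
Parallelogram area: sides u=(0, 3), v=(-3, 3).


|u x v| = |0*3 - 3*(-3)|
= |0 - (-9)| = 9

9


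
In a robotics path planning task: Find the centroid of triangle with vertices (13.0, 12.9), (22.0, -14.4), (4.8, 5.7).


Centroid = ((x_A+x_B+x_C)/3, (y_A+y_B+y_C)/3)
= ((13+22+4.8)/3, (12.9+(-14.4)+5.7)/3)
= (13.2667, 1.4)

(13.2667, 1.4)


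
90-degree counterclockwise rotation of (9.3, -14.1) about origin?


90° CCW: (x,y) -> (-y, x)
(9.3,-14.1) -> (14.1, 9.3)

(14.1, 9.3)


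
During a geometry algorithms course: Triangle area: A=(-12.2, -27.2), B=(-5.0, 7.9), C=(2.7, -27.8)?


Area = |x_A(y_B-y_C) + x_B(y_C-y_A) + x_C(y_A-y_B)|/2
= |(-435.54) + 3 + (-94.77)|/2
= 527.31/2 = 263.655

263.655


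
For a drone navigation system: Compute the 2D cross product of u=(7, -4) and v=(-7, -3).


u x v = u_x*v_y - u_y*v_x = 7*(-3) - (-4)*(-7)
= (-21) - 28 = -49

-49


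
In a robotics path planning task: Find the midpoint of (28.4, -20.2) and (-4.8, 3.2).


M = ((28.4+(-4.8))/2, ((-20.2)+3.2)/2)
= (11.8, -8.5)

(11.8, -8.5)


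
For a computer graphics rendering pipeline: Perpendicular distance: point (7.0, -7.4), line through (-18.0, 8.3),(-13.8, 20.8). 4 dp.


|cross product| = 378.44
|line direction| = sqrt(173.89) = 13.1867
Distance = 378.44/sqrt(173.89) = 28.6985

28.6985


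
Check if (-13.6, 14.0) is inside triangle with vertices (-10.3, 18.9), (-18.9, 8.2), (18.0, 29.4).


Cross products: AB x AP = 6.83, BC x BP = 101.66, CA x CP = 104.02
All same sign? yes

Yes, inside


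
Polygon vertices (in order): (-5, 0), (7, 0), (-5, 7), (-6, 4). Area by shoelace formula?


Shoelace sum: ((-5)*0 - 7*0) + (7*7 - (-5)*0) + ((-5)*4 - (-6)*7) + ((-6)*0 - (-5)*4)
= 91
Area = |91|/2 = 45.5

45.5


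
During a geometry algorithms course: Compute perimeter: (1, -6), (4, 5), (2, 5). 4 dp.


Sides: (1, -6)->(4, 5): sqrt(130) = 11.401754, (4, 5)->(2, 5): sqrt(4) = 2, (2, 5)->(1, -6): sqrt(122) = 11.045361
Sum = 24.447115
Perimeter = 24.4471

24.4471


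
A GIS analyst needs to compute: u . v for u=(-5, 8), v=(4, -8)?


u . v = u_x*v_x + u_y*v_y = (-5)*4 + 8*(-8)
= (-20) + (-64) = -84

-84


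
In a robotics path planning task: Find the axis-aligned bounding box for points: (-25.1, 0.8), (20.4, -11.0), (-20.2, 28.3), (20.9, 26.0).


x range: [-25.1, 20.9]
y range: [-11, 28.3]
Bounding box: (-25.1,-11) to (20.9,28.3)

(-25.1,-11) to (20.9,28.3)


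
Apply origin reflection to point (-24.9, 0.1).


Reflection over origin: (x,y) -> (-x,-y)
(-24.9, 0.1) -> (24.9, -0.1)

(24.9, -0.1)


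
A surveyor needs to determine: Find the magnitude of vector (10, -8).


|u| = sqrt(10^2 + (-8)^2) = sqrt(164) = 12.8062

12.8062


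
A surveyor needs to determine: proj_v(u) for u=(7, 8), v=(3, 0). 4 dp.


u.v = 21, |v| = sqrt(9) = 3
Scalar projection = u.v / |v| = 21 / sqrt(9) = 7

7


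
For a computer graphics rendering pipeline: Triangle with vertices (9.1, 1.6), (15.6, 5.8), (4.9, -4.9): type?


Side lengths squared: AB^2=59.89, BC^2=228.98, CA^2=59.89
Sorted: [59.89, 59.89, 228.98]
By sides: Isosceles, By angles: Obtuse

Isosceles, Obtuse


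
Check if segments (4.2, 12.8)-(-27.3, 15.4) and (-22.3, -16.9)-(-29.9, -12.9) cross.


Cross products: d1=-331.72, d2=-225.48, d3=1004.45, d4=898.21
d1*d2 < 0 and d3*d4 < 0? no

No, they don't intersect


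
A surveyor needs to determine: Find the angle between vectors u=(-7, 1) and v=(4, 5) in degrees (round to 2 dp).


u.v = -23, |u| = sqrt(50) = 7.0711, |v| = sqrt(41) = 6.4031
cos(theta) = u.v/(|u||v|) = -23/sqrt(2050) = -0.507985
theta = acos(-0.507985) = 120.53 degrees

120.53 degrees


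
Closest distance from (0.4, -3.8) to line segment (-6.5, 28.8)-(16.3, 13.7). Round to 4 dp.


Project P onto AB: t = 0.8686 (clamped to [0,1])
Closest point on segment: (13.304, 15.6842)
Distance: 23.3698

23.3698


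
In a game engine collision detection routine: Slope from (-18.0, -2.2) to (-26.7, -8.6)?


slope = (y2-y1)/(x2-x1) = ((-8.6)-(-2.2))/((-26.7)-(-18)) = (-6.4)/(-8.7) = 0.7356

0.7356


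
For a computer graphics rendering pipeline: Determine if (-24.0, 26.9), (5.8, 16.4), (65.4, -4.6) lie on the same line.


Cross product: (5.8-(-24))*((-4.6)-26.9) - (16.4-26.9)*(65.4-(-24))
= 0

Yes, collinear
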